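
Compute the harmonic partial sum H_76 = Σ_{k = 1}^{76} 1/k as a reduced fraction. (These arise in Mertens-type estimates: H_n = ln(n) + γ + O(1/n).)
H_76 = 672559662384108370412072783887333/136851726813476721146087646859200

Direct summation: H_76 = 1 + 1/2 + ... + 1/76. The least common denominator is lcm(1, ..., 76) = 410555180440430163438262940577600; over this denominator the numerator is 410555180440430163438262940577600 + 205277590220215081719131470288800 + 136851726813476721146087646859200 + 102638795110107540859565735144400 + 82111036088086032687652588115520 + 68425863406738360573043823429600 + 58650740062918594776894705796800 + 51319397555053770429782867572200 + 45617242271158907048695882286400 + 41055518044043016343826294057760 + 37323198221857287585296630961600 + 34212931703369180286521911714800 + 31581167726186935649097149275200 + 29325370031459297388447352898400 + 27370345362695344229217529371840 + 25659698777526885214891433786100 + 24150304731790009614015467092800 + 22808621135579453524347941143200 + 21608167391601587549382260030400 + 20527759022021508171913147028880 + 19550246687639531592298235265600 + 18661599110928643792648315480800 + 17850225236540441888620127851200 + 17106465851684590143260955857400 + 16422207217617206537530517623104 + 15790583863093467824548574637600 + 15205747423719635682898627428800 + 14662685015729648694223676449200 + 14157075187601040118560791054400 + 13685172681347672114608764685920 + 13243715498078392368976223889600 + 12829849388763442607445716893050 + 12441066073952429195098876987200 + 12075152365895004807007733546400 + 11730148012583718955378941159360 + 11404310567789726762173970571600 + 11096085957849463876709809204800 + 10804083695800793774691130015200 + 10527055908728978549699049758400 + 10263879511010754085956573514440 + 10013540986351955205811291233600 + 9775123343819765796149117632800 + 9547794893963492172982859083200 + 9330799555464321896324157740400 + 9123448454231781409739176457280 + 8925112618270220944310063925600 + 8735216605115535392303466820800 + 8553232925842295071630477928700 + 8378677151845513539556386542400 + 8211103608808603268765258811552 + 8050101577263336538005155697600 + 7895291931546733912274287318800 + 7746324159253399310155904539200 + 7602873711859817841449313714400 + 7464639644371457517059326192320 + 7331342507864824347111838224600 + 7202722463867195849794086676800 + 7078537593800520059280395527200 + 6958562380346273956580727806400 + 6842586340673836057304382342960 + 6730412794105412515381359681600 + 6621857749039196184488111944800 + 6516748895879843864099411755200 + 6414924694381721303722858446525 + 6316233545237387129819429855040 + 6220533036976214597549438493600 + 6127689260304927812511387172800 + 6037576182947502403503866773200 + 5950075078846813962873375950400 + 5865074006291859477689470579680 + 5782467330146903710398069585600 + 5702155283894863381086985285800 + 5624043567677125526551547131200 + 5548042978924731938354904602400 + 5474069072539068845843505874368 + 5402041847900396887345565007600 = 2017678987152325111236218351661999, so H_76 = 2017678987152325111236218351661999/410555180440430163438262940577600; reducing by gcd(2017678987152325111236218351661999, 410555180440430163438262940577600) = 3 gives 672559662384108370412072783887333/136851726813476721146087646859200 ≈ 4.91451. (The PNT-adjacent estimate ln(76) + γ ≈ 4.90795 matches within O(1/n).)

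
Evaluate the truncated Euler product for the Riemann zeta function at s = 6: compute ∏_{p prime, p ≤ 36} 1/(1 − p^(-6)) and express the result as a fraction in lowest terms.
∏ = 21845630847366461901783214359247811231609675/21473219492121468455585352466296495056879616

The primes p ≤ 36 are [2, 3, 5, 7, 11, 13, 17, 19, 23, 29, 31]. For each prime, (1 − 1/p^6)^(-1) = p^6 / (p^6 − 1). The product is (1 − 1/2^6)^(-1), (1 − 1/3^6)^(-1), (1 − 1/5^6)^(-1), (1 − 1/7^6)^(-1), (1 − 1/11^6)^(-1), (1 − 1/13^6)^(-1), (1 − 1/17^6)^(-1), (1 − 1/19^6)^(-1), (1 − 1/23^6)^(-1), (1 − 1/29^6)^(-1), (1 − 1/31^6)^(-1) = ∏ p^6 / (p^6 − 1) = 21845630847366461901783214359247811231609675/21473219492121468455585352466296495056879616.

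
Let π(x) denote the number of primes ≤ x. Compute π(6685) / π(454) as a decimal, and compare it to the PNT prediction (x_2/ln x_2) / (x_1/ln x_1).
π(6685)/π(454) = 861/87 ≈ 9.8966;  PNT prediction ≈ 10.2283.

π(454) = 87 and π(6685) = 861, so π(6685)/π(454) ≈ 9.8966. The PNT-predicted ratio is (6685/ln(6685)) / (454/ln(454)) ≈ 10.2283. The two agree to within a few percent, as expected.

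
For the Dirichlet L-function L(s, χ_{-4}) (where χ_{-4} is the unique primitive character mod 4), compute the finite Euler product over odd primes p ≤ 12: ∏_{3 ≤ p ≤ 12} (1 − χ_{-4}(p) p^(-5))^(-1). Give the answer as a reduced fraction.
∏ = 5662435865625/5684292116992

The odd primes p ≤ 12 are [3, 5, 7, 11]. For each, χ(p) = 1 if p ≡ 1 mod 4, χ(p) = −1 if p ≡ 3 mod 4. Taking (1 − χ(p)/p^5)^(-1) = p^5/(p^5 − χ(p)): (1 − (-1)/3^5)^(-1) · (1 − (1)/5^5)^(-1) · (1 − (-1)/7^5)^(-1) · (1 − (-1)/11^5)^(-1) = 5662435865625/5684292116992.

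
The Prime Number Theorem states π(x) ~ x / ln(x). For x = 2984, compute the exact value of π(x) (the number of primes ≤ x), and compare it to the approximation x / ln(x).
π(2984) = 429;  x/ln(x) ≈ 372.95;  relative error ≈ 13.06%.

Directly count primes up to 2984: π(2984) = 429. The PNT approximation gives 2984/ln(2984) ≈ 2984/8.00102 ≈ 372.95. Relative error (π(x) − x/ln(x)) / π(x) ≈ 13.06%; the approximation is known to undercount slightly (Li(x) is a better estimate).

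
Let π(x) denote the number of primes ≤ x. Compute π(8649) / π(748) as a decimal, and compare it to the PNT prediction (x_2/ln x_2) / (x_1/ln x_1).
π(8649)/π(748) = 1077/132 ≈ 8.1591;  PNT prediction ≈ 8.4406.

π(748) = 132 and π(8649) = 1077, so π(8649)/π(748) ≈ 8.1591. The PNT-predicted ratio is (8649/ln(8649)) / (748/ln(748)) ≈ 8.4406. The two agree to within a few percent, as expected.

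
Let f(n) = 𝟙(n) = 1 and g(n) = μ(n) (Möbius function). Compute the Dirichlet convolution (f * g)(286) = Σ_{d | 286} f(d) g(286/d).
(𝟙 * μ)(286) = 0

Divisors of 286: [1, 2, 11, 13, 22, 26, 143, 286]. For each d | 286:
  d = 1: 𝟙(1) · μ(286/1) = 1 · -1 = -1
  d = 2: 𝟙(2) · μ(286/2) = 1 · 1 = 1
  d = 11: 𝟙(11) · μ(286/11) = 1 · 1 = 1
  d = 13: 𝟙(13) · μ(286/13) = 1 · 1 = 1
  d = 22: 𝟙(22) · μ(286/22) = 1 · -1 = -1
  d = 26: 𝟙(26) · μ(286/26) = 1 · -1 = -1
  d = 143: 𝟙(143) · μ(286/143) = 1 · -1 = -1
  d = 286: 𝟙(286) · μ(286/286) = 1 · 1 = 1
Summing: (𝟙 * μ)(286) = -1 + 1 + 1 + 1 + -1 + -1 + -1 + 1 = 0.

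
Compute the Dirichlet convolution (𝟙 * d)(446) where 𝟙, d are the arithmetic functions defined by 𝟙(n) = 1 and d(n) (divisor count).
(𝟙 * d)(446) = 9

Divisors of 446: [1, 2, 223, 446]. For each d | 446:
  d = 1: 𝟙(1) · d(446/1) = 1 · 4 = 4
  d = 2: 𝟙(2) · d(446/2) = 1 · 2 = 2
  d = 223: 𝟙(223) · d(446/223) = 1 · 2 = 2
  d = 446: 𝟙(446) · d(446/446) = 1 · 1 = 1
Summing: (𝟙 * d)(446) = 4 + 2 + 2 + 1 = 9.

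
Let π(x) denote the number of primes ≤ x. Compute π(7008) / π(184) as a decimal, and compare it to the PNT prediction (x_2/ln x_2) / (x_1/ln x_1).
π(7008)/π(184) = 901/42 ≈ 21.4524;  PNT prediction ≈ 22.4309.

π(184) = 42 and π(7008) = 901, so π(7008)/π(184) ≈ 21.4524. The PNT-predicted ratio is (7008/ln(7008)) / (184/ln(184)) ≈ 22.4309. The two agree to within a few percent, as expected.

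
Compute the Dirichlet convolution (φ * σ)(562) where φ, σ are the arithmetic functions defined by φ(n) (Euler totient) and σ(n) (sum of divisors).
(φ * σ)(562) = 2248

Divisors of 562: [1, 2, 281, 562]. For each d | 562:
  d = 1: φ(1) · σ(562/1) = 1 · 846 = 846
  d = 2: φ(2) · σ(562/2) = 1 · 282 = 282
  d = 281: φ(281) · σ(562/281) = 280 · 3 = 840
  d = 562: φ(562) · σ(562/562) = 280 · 1 = 280
Summing: (φ * σ)(562) = 846 + 282 + 840 + 280 = 2248.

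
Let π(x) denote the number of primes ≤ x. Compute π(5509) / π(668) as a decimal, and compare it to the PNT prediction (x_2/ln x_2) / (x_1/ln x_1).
π(5509)/π(668) = 728/121 ≈ 6.0165;  PNT prediction ≈ 6.2271.

π(668) = 121 and π(5509) = 728, so π(5509)/π(668) ≈ 6.0165. The PNT-predicted ratio is (5509/ln(5509)) / (668/ln(668)) ≈ 6.2271. The two agree to within a few percent, as expected.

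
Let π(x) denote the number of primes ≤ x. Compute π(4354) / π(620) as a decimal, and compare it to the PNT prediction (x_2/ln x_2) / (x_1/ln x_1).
π(4354)/π(620) = 594/114 ≈ 5.2105;  PNT prediction ≈ 5.3890.

π(620) = 114 and π(4354) = 594, so π(4354)/π(620) ≈ 5.2105. The PNT-predicted ratio is (4354/ln(4354)) / (620/ln(620)) ≈ 5.3890. The two agree to within a few percent, as expected.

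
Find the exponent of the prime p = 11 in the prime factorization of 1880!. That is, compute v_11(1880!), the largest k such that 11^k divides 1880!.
v_11(1880!) = 186

Legendre's formula: v_p(n!) = Σ_{k ≥ 1} ⌊n / p^k⌋. For p = 11, n = 1880, the terms are:
  ⌊1880/11^1⌋ = ⌊1880/11⌋ = 170
  ⌊1880/11^2⌋ = ⌊1880/121⌋ = 15
  ⌊1880/11^3⌋ = ⌊1880/1331⌋ = 1
(the next term ⌊1880/11^4⌋ = 0, terminating the sum). Summing: v_11(1880!) = 170 + 15 + 1 = 186.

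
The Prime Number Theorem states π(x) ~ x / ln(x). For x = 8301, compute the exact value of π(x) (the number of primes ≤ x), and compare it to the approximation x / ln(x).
π(8301) = 1042;  x/ln(x) ≈ 919.87;  relative error ≈ 11.72%.

Directly count primes up to 8301: π(8301) = 1042. The PNT approximation gives 8301/ln(8301) ≈ 8301/9.02413 ≈ 919.87. Relative error (π(x) − x/ln(x)) / π(x) ≈ 11.72%; the approximation is known to undercount slightly (Li(x) is a better estimate).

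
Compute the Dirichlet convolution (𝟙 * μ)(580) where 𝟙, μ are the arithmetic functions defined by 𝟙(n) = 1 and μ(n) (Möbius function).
(𝟙 * μ)(580) = 0

Divisors of 580: [1, 2, 4, 5, 10, 20, 29, 58, 116, 145, 290, 580]. For each d | 580:
  d = 1: 𝟙(1) · μ(580/1) = 1 · 0 = 0
  d = 2: 𝟙(2) · μ(580/2) = 1 · -1 = -1
  d = 4: 𝟙(4) · μ(580/4) = 1 · 1 = 1
  d = 5: 𝟙(5) · μ(580/5) = 1 · 0 = 0
  d = 10: 𝟙(10) · μ(580/10) = 1 · 1 = 1
  d = 20: 𝟙(20) · μ(580/20) = 1 · -1 = -1
  d = 29: 𝟙(29) · μ(580/29) = 1 · 0 = 0
  d = 58: 𝟙(58) · μ(580/58) = 1 · 1 = 1
  d = 116: 𝟙(116) · μ(580/116) = 1 · -1 = -1
  d = 145: 𝟙(145) · μ(580/145) = 1 · 0 = 0
  d = 290: 𝟙(290) · μ(580/290) = 1 · -1 = -1
  d = 580: 𝟙(580) · μ(580/580) = 1 · 1 = 1
Summing: (𝟙 * μ)(580) = 0 + -1 + 1 + 0 + 1 + -1 + 0 + 1 + -1 + 0 + -1 + 1 = 0.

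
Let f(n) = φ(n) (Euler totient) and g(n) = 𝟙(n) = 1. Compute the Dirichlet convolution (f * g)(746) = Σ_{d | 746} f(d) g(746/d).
(φ * 𝟙)(746) = 746

Divisors of 746: [1, 2, 373, 746]. For each d | 746:
  d = 1: φ(1) · 𝟙(746/1) = 1 · 1 = 1
  d = 2: φ(2) · 𝟙(746/2) = 1 · 1 = 1
  d = 373: φ(373) · 𝟙(746/373) = 372 · 1 = 372
  d = 746: φ(746) · 𝟙(746/746) = 372 · 1 = 372
Summing: (φ * 𝟙)(746) = 1 + 1 + 372 + 372 = 746.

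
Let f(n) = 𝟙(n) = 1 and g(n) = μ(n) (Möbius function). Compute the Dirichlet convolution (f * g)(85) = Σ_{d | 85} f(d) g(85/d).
(𝟙 * μ)(85) = 0

Divisors of 85: [1, 5, 17, 85]. For each d | 85:
  d = 1: 𝟙(1) · μ(85/1) = 1 · 1 = 1
  d = 5: 𝟙(5) · μ(85/5) = 1 · -1 = -1
  d = 17: 𝟙(17) · μ(85/17) = 1 · -1 = -1
  d = 85: 𝟙(85) · μ(85/85) = 1 · 1 = 1
Summing: (𝟙 * μ)(85) = 1 + -1 + -1 + 1 = 0.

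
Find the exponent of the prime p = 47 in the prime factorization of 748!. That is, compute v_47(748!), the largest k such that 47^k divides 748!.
v_47(748!) = 15

Legendre's formula: v_p(n!) = Σ_{k ≥ 1} ⌊n / p^k⌋. For p = 47, n = 748, the terms are:
  ⌊748/47^1⌋ = ⌊748/47⌋ = 15
(the next term ⌊748/47^2⌋ = 0, terminating the sum). Summing: v_47(748!) = 15 = 15.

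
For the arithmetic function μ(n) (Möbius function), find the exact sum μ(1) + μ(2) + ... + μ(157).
Σ_{n ≤ 157} μ(n) = -2

Compute μ(n) for each 1 ≤ n ≤ 157: μ(1) = 1, μ(2) = -1, μ(3) = -1, μ(4) = 0, μ(5) = -1, μ(6) = 1, μ(7) = -1, μ(8) = 0, μ(9) = 0, μ(10) = 1, μ(11) = -1, μ(12) = 0, μ(13) = -1, μ(14) = 1, μ(15) = 1, μ(16) = 0, μ(17) = -1, μ(18) = 0, μ(19) = -1, μ(20) = 0, μ(21) = 1, μ(22) = 1, μ(23) = -1, μ(24) = 0, μ(25) = 0, μ(26) = 1, μ(27) = 0, μ(28) = 0, μ(29) = -1, μ(30) = -1, μ(31) = -1, μ(32) = 0, μ(33) = 1, μ(34) = 1, μ(35) = 1, μ(36) = 0, μ(37) = -1, μ(38) = 1, μ(39) = 1, μ(40) = 0, μ(41) = -1, μ(42) = -1, μ(43) = -1, μ(44) = 0, μ(45) = 0, μ(46) = 1, μ(47) = -1, μ(48) = 0, μ(49) = 0, μ(50) = 0, μ(51) = 1, μ(52) = 0, μ(53) = -1, μ(54) = 0, μ(55) = 1, μ(56) = 0, μ(57) = 1, μ(58) = 1, μ(59) = -1, μ(60) = 0, μ(61) = -1, μ(62) = 1, μ(63) = 0, μ(64) = 0, μ(65) = 1, μ(66) = -1, μ(67) = -1, μ(68) = 0, μ(69) = 1, μ(70) = -1, μ(71) = -1, μ(72) = 0, μ(73) = -1, μ(74) = 1, μ(75) = 0, μ(76) = 0, μ(77) = 1, μ(78) = -1, μ(79) = -1, μ(80) = 0, μ(81) = 0, μ(82) = 1, μ(83) = -1, μ(84) = 0, μ(85) = 1, μ(86) = 1, μ(87) = 1, μ(88) = 0, μ(89) = -1, μ(90) = 0, μ(91) = 1, μ(92) = 0, μ(93) = 1, μ(94) = 1, μ(95) = 1, μ(96) = 0, μ(97) = -1, μ(98) = 0, μ(99) = 0, μ(100) = 0, μ(101) = -1, μ(102) = -1, μ(103) = -1, μ(104) = 0, μ(105) = -1, μ(106) = 1, μ(107) = -1, μ(108) = 0, μ(109) = -1, μ(110) = -1, μ(111) = 1, μ(112) = 0, μ(113) = -1, μ(114) = -1, μ(115) = 1, μ(116) = 0, μ(117) = 0, μ(118) = 1, μ(119) = 1, μ(120) = 0, μ(121) = 0, μ(122) = 1, μ(123) = 1, μ(124) = 0, μ(125) = 0, μ(126) = 0, μ(127) = -1, μ(128) = 0, μ(129) = 1, μ(130) = -1, μ(131) = -1, μ(132) = 0, μ(133) = 1, μ(134) = 1, μ(135) = 0, μ(136) = 0, μ(137) = -1, μ(138) = -1, μ(139) = -1, μ(140) = 0, μ(141) = 1, μ(142) = 1, μ(143) = 1, μ(144) = 0, μ(145) = 1, μ(146) = 1, μ(147) = 0, μ(148) = 0, μ(149) = -1, μ(150) = 0, μ(151) = -1, μ(152) = 0, μ(153) = 0, μ(154) = -1, μ(155) = 1, μ(156) = 0, μ(157) = -1. Summing all 157 values: -2. (Mertens function M(x) = Σ_{n ≤ x} μ(n); on average M(x) should be small (PNT ⟺ M(x) = o(x)).)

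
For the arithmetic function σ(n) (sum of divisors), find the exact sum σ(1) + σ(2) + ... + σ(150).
Σ_{n ≤ 150} σ(n) = 18604

Compute σ(n) for each 1 ≤ n ≤ 150: σ(1) = 1, σ(2) = 3, σ(3) = 4, σ(4) = 7, σ(5) = 6, σ(6) = 12, σ(7) = 8, σ(8) = 15, σ(9) = 13, σ(10) = 18, σ(11) = 12, σ(12) = 28, σ(13) = 14, σ(14) = 24, σ(15) = 24, σ(16) = 31, σ(17) = 18, σ(18) = 39, σ(19) = 20, σ(20) = 42, σ(21) = 32, σ(22) = 36, σ(23) = 24, σ(24) = 60, σ(25) = 31, σ(26) = 42, σ(27) = 40, σ(28) = 56, σ(29) = 30, σ(30) = 72, σ(31) = 32, σ(32) = 63, σ(33) = 48, σ(34) = 54, σ(35) = 48, σ(36) = 91, σ(37) = 38, σ(38) = 60, σ(39) = 56, σ(40) = 90, σ(41) = 42, σ(42) = 96, σ(43) = 44, σ(44) = 84, σ(45) = 78, σ(46) = 72, σ(47) = 48, σ(48) = 124, σ(49) = 57, σ(50) = 93, σ(51) = 72, σ(52) = 98, σ(53) = 54, σ(54) = 120, σ(55) = 72, σ(56) = 120, σ(57) = 80, σ(58) = 90, σ(59) = 60, σ(60) = 168, σ(61) = 62, σ(62) = 96, σ(63) = 104, σ(64) = 127, σ(65) = 84, σ(66) = 144, σ(67) = 68, σ(68) = 126, σ(69) = 96, σ(70) = 144, σ(71) = 72, σ(72) = 195, σ(73) = 74, σ(74) = 114, σ(75) = 124, σ(76) = 140, σ(77) = 96, σ(78) = 168, σ(79) = 80, σ(80) = 186, σ(81) = 121, σ(82) = 126, σ(83) = 84, σ(84) = 224, σ(85) = 108, σ(86) = 132, σ(87) = 120, σ(88) = 180, σ(89) = 90, σ(90) = 234, σ(91) = 112, σ(92) = 168, σ(93) = 128, σ(94) = 144, σ(95) = 120, σ(96) = 252, σ(97) = 98, σ(98) = 171, σ(99) = 156, σ(100) = 217, σ(101) = 102, σ(102) = 216, σ(103) = 104, σ(104) = 210, σ(105) = 192, σ(106) = 162, σ(107) = 108, σ(108) = 280, σ(109) = 110, σ(110) = 216, σ(111) = 152, σ(112) = 248, σ(113) = 114, σ(114) = 240, σ(115) = 144, σ(116) = 210, σ(117) = 182, σ(118) = 180, σ(119) = 144, σ(120) = 360, σ(121) = 133, σ(122) = 186, σ(123) = 168, σ(124) = 224, σ(125) = 156, σ(126) = 312, σ(127) = 128, σ(128) = 255, σ(129) = 176, σ(130) = 252, σ(131) = 132, σ(132) = 336, σ(133) = 160, σ(134) = 204, σ(135) = 240, σ(136) = 270, σ(137) = 138, σ(138) = 288, σ(139) = 140, σ(140) = 336, σ(141) = 192, σ(142) = 216, σ(143) = 168, σ(144) = 403, σ(145) = 180, σ(146) = 222, σ(147) = 228, σ(148) = 266, σ(149) = 150, σ(150) = 372. Summing all 150 values: 18604. (Average order: Σ_{n ≤ x} σ(n) ~ (π²/12) x². For x = 150, (π²/12)·150² ≈ 18505.51.)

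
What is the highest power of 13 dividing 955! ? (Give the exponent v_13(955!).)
v_13(955!) = 78

Legendre's formula: v_p(n!) = Σ_{k ≥ 1} ⌊n / p^k⌋. For p = 13, n = 955, the terms are:
  ⌊955/13^1⌋ = ⌊955/13⌋ = 73
  ⌊955/13^2⌋ = ⌊955/169⌋ = 5
(the next term ⌊955/13^3⌋ = 0, terminating the sum). Summing: v_13(955!) = 73 + 5 = 78.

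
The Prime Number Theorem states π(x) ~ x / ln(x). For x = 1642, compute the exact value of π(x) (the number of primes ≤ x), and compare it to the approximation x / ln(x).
π(1642) = 259;  x/ln(x) ≈ 221.78;  relative error ≈ 14.37%.

Directly count primes up to 1642: π(1642) = 259. The PNT approximation gives 1642/ln(1642) ≈ 1642/7.40367 ≈ 221.78. Relative error (π(x) − x/ln(x)) / π(x) ≈ 14.37%; the approximation is known to undercount slightly (Li(x) is a better estimate).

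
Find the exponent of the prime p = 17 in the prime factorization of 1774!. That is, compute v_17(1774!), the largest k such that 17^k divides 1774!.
v_17(1774!) = 110

Legendre's formula: v_p(n!) = Σ_{k ≥ 1} ⌊n / p^k⌋. For p = 17, n = 1774, the terms are:
  ⌊1774/17^1⌋ = ⌊1774/17⌋ = 104
  ⌊1774/17^2⌋ = ⌊1774/289⌋ = 6
(the next term ⌊1774/17^3⌋ = 0, terminating the sum). Summing: v_17(1774!) = 104 + 6 = 110.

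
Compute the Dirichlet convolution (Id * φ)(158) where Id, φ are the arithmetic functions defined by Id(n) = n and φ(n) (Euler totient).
(Id * φ)(158) = 471

Divisors of 158: [1, 2, 79, 158]. For each d | 158:
  d = 1: Id(1) · φ(158/1) = 1 · 78 = 78
  d = 2: Id(2) · φ(158/2) = 2 · 78 = 156
  d = 79: Id(79) · φ(158/79) = 79 · 1 = 79
  d = 158: Id(158) · φ(158/158) = 158 · 1 = 158
Summing: (Id * φ)(158) = 78 + 156 + 79 + 158 = 471.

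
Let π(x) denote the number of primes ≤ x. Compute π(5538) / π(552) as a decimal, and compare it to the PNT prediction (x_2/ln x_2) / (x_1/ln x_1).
π(5538)/π(552) = 732/101 ≈ 7.2475;  PNT prediction ≈ 7.3487.

π(552) = 101 and π(5538) = 732, so π(5538)/π(552) ≈ 7.2475. The PNT-predicted ratio is (5538/ln(5538)) / (552/ln(552)) ≈ 7.3487. The two agree to within a few percent, as expected.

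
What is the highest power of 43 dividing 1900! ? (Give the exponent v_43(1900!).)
v_43(1900!) = 45

Legendre's formula: v_p(n!) = Σ_{k ≥ 1} ⌊n / p^k⌋. For p = 43, n = 1900, the terms are:
  ⌊1900/43^1⌋ = ⌊1900/43⌋ = 44
  ⌊1900/43^2⌋ = ⌊1900/1849⌋ = 1
(the next term ⌊1900/43^3⌋ = 0, terminating the sum). Summing: v_43(1900!) = 44 + 1 = 45.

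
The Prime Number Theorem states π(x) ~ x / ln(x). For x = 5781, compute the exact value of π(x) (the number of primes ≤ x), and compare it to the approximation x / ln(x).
π(5781) = 758;  x/ln(x) ≈ 667.37;  relative error ≈ 11.96%.

Directly count primes up to 5781: π(5781) = 758. The PNT approximation gives 5781/ln(5781) ≈ 5781/8.66233 ≈ 667.37. Relative error (π(x) − x/ln(x)) / π(x) ≈ 11.96%; the approximation is known to undercount slightly (Li(x) is a better estimate).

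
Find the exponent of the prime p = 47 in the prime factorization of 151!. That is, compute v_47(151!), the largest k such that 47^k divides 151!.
v_47(151!) = 3

Legendre's formula: v_p(n!) = Σ_{k ≥ 1} ⌊n / p^k⌋. For p = 47, n = 151, the terms are:
  ⌊151/47^1⌋ = ⌊151/47⌋ = 3
(the next term ⌊151/47^2⌋ = 0, terminating the sum). Summing: v_47(151!) = 3 = 3.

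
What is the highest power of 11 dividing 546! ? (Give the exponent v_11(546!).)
v_11(546!) = 53

Legendre's formula: v_p(n!) = Σ_{k ≥ 1} ⌊n / p^k⌋. For p = 11, n = 546, the terms are:
  ⌊546/11^1⌋ = ⌊546/11⌋ = 49
  ⌊546/11^2⌋ = ⌊546/121⌋ = 4
(the next term ⌊546/11^3⌋ = 0, terminating the sum). Summing: v_11(546!) = 49 + 4 = 53.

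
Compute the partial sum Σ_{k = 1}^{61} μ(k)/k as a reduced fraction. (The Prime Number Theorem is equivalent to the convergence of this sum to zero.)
Σ μ(k)/k = -8549627883788520181/58644190679703485491635

Values of μ(k) for 1 ≤ k ≤ 61: μ(1) = 1, μ(2) = -1, μ(3) = -1, μ(5) = -1, μ(6) = 1, μ(7) = -1, μ(10) = 1, μ(11) = -1, μ(13) = -1, μ(14) = 1, μ(15) = 1, μ(17) = -1, μ(19) = -1, μ(21) = 1, μ(22) = 1, μ(23) = -1, μ(26) = 1, μ(29) = -1, μ(30) = -1, μ(31) = -1, μ(33) = 1, μ(34) = 1, μ(35) = 1, μ(37) = -1, μ(38) = 1, μ(39) = 1, μ(41) = -1, μ(42) = -1, μ(43) = -1, μ(46) = 1, μ(47) = -1, μ(51) = 1, μ(53) = -1, μ(55) = 1, μ(57) = 1, μ(58) = 1, μ(59) = -1, μ(61) = -1, with μ = 0 on non-squarefree integers. Summing μ(k)/k for k where μ(k) ≠ 0 gives -8549627883788520181/58644190679703485491635 ≈ -0.0001. (PNT ⟺ this sum → 0 as n → ∞.)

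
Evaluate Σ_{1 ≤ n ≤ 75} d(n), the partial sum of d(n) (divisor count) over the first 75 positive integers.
Σ_{n ≤ 75} d(n) = 338

Compute d(n) for each 1 ≤ n ≤ 75: d(1) = 1, d(2) = 2, d(3) = 2, d(4) = 3, d(5) = 2, d(6) = 4, d(7) = 2, d(8) = 4, d(9) = 3, d(10) = 4, d(11) = 2, d(12) = 6, d(13) = 2, d(14) = 4, d(15) = 4, d(16) = 5, d(17) = 2, d(18) = 6, d(19) = 2, d(20) = 6, d(21) = 4, d(22) = 4, d(23) = 2, d(24) = 8, d(25) = 3, d(26) = 4, d(27) = 4, d(28) = 6, d(29) = 2, d(30) = 8, d(31) = 2, d(32) = 6, d(33) = 4, d(34) = 4, d(35) = 4, d(36) = 9, d(37) = 2, d(38) = 4, d(39) = 4, d(40) = 8, d(41) = 2, d(42) = 8, d(43) = 2, d(44) = 6, d(45) = 6, d(46) = 4, d(47) = 2, d(48) = 10, d(49) = 3, d(50) = 6, d(51) = 4, d(52) = 6, d(53) = 2, d(54) = 8, d(55) = 4, d(56) = 8, d(57) = 4, d(58) = 4, d(59) = 2, d(60) = 12, d(61) = 2, d(62) = 4, d(63) = 6, d(64) = 7, d(65) = 4, d(66) = 8, d(67) = 2, d(68) = 6, d(69) = 4, d(70) = 8, d(71) = 2, d(72) = 12, d(73) = 2, d(74) = 4, d(75) = 6. Summing all 75 values: 338. (Dirichlet's divisor formula: Σ_{n ≤ x} d(n) = x ln(x) + (2γ − 1) x + O(√x). For x = 75, the asymptotic estimate is ≈ 335.39.)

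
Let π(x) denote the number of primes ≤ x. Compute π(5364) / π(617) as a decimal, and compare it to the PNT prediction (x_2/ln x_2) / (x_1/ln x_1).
π(5364)/π(617) = 708/113 ≈ 6.2655;  PNT prediction ≈ 6.5043.

π(617) = 113 and π(5364) = 708, so π(5364)/π(617) ≈ 6.2655. The PNT-predicted ratio is (5364/ln(5364)) / (617/ln(617)) ≈ 6.5043. The two agree to within a few percent, as expected.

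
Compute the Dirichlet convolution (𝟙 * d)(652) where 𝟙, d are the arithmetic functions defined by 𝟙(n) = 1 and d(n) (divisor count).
(𝟙 * d)(652) = 18

Divisors of 652: [1, 2, 4, 163, 326, 652]. For each d | 652:
  d = 1: 𝟙(1) · d(652/1) = 1 · 6 = 6
  d = 2: 𝟙(2) · d(652/2) = 1 · 4 = 4
  d = 4: 𝟙(4) · d(652/4) = 1 · 2 = 2
  d = 163: 𝟙(163) · d(652/163) = 1 · 3 = 3
  d = 326: 𝟙(326) · d(652/326) = 1 · 2 = 2
  d = 652: 𝟙(652) · d(652/652) = 1 · 1 = 1
Summing: (𝟙 * d)(652) = 6 + 4 + 2 + 3 + 2 + 1 = 18.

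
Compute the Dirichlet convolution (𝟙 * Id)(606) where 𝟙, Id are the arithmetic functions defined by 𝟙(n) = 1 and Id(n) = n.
(𝟙 * Id)(606) = 1224

Divisors of 606: [1, 2, 3, 6, 101, 202, 303, 606]. For each d | 606:
  d = 1: 𝟙(1) · Id(606/1) = 1 · 606 = 606
  d = 2: 𝟙(2) · Id(606/2) = 1 · 303 = 303
  d = 3: 𝟙(3) · Id(606/3) = 1 · 202 = 202
  d = 6: 𝟙(6) · Id(606/6) = 1 · 101 = 101
  d = 101: 𝟙(101) · Id(606/101) = 1 · 6 = 6
  d = 202: 𝟙(202) · Id(606/202) = 1 · 3 = 3
  d = 303: 𝟙(303) · Id(606/303) = 1 · 2 = 2
  d = 606: 𝟙(606) · Id(606/606) = 1 · 1 = 1
Summing: (𝟙 * Id)(606) = 606 + 303 + 202 + 101 + 6 + 3 + 2 + 1 = 1224.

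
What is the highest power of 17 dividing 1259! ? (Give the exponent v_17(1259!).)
v_17(1259!) = 78

Legendre's formula: v_p(n!) = Σ_{k ≥ 1} ⌊n / p^k⌋. For p = 17, n = 1259, the terms are:
  ⌊1259/17^1⌋ = ⌊1259/17⌋ = 74
  ⌊1259/17^2⌋ = ⌊1259/289⌋ = 4
(the next term ⌊1259/17^3⌋ = 0, terminating the sum). Summing: v_17(1259!) = 74 + 4 = 78.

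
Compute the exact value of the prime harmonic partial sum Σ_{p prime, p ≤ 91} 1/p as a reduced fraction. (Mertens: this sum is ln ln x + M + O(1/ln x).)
Σ 1/p = 42605658161771733665696611824842057/23768741896345550770650537601358310

π(91) = 24, so the primes ≤ 91 are [2, 3, 5, 7, 11, 13, 17, 19, 23, 29, 31, 37, 41, 43, 47, 53, 59, 61, 67, 71, 73, 79, 83, 89]. Summing 1/p over these primes: 42605658161771733665696611824842057/23768741896345550770650537601358310 ≈ 1.7925. Mertens estimate ln ln(91) + 0.2615 ≈ 1.7680.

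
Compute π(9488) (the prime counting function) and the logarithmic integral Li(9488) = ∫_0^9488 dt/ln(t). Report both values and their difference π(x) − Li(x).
π(9488) = 1175;  Li(9488) ≈ 1190.39;  π(x) − Li(x) ≈ -15.39.

Direct count of primes ≤ 9488 gives π(9488) = 1175. Numerical evaluation of the logarithmic integral gives Li(9488) ≈ 1190.39. The difference π(x) − Li(x) ≈ -15.39 is typically negative for small/moderate x (Li(x) overestimates), though Littlewood's theorem shows this sign changes infinitely often.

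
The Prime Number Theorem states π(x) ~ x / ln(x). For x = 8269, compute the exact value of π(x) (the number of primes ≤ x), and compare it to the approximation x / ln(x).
π(8269) = 1037;  x/ln(x) ≈ 916.71;  relative error ≈ 11.60%.

Directly count primes up to 8269: π(8269) = 1037. The PNT approximation gives 8269/ln(8269) ≈ 8269/9.02027 ≈ 916.71. Relative error (π(x) − x/ln(x)) / π(x) ≈ 11.60%; the approximation is known to undercount slightly (Li(x) is a better estimate).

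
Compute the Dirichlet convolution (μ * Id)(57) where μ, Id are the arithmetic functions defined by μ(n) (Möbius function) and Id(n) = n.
(μ * Id)(57) = 36

Divisors of 57: [1, 3, 19, 57]. For each d | 57:
  d = 1: μ(1) · Id(57/1) = 1 · 57 = 57
  d = 3: μ(3) · Id(57/3) = -1 · 19 = -19
  d = 19: μ(19) · Id(57/19) = -1 · 3 = -3
  d = 57: μ(57) · Id(57/57) = 1 · 1 = 1
Summing: (μ * Id)(57) = 57 + -19 + -3 + 1 = 36.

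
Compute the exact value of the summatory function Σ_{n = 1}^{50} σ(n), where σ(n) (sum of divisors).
Σ_{n ≤ 50} σ(n) = 2080

Compute σ(n) for each 1 ≤ n ≤ 50: σ(1) = 1, σ(2) = 3, σ(3) = 4, σ(4) = 7, σ(5) = 6, σ(6) = 12, σ(7) = 8, σ(8) = 15, σ(9) = 13, σ(10) = 18, σ(11) = 12, σ(12) = 28, σ(13) = 14, σ(14) = 24, σ(15) = 24, σ(16) = 31, σ(17) = 18, σ(18) = 39, σ(19) = 20, σ(20) = 42, σ(21) = 32, σ(22) = 36, σ(23) = 24, σ(24) = 60, σ(25) = 31, σ(26) = 42, σ(27) = 40, σ(28) = 56, σ(29) = 30, σ(30) = 72, σ(31) = 32, σ(32) = 63, σ(33) = 48, σ(34) = 54, σ(35) = 48, σ(36) = 91, σ(37) = 38, σ(38) = 60, σ(39) = 56, σ(40) = 90, σ(41) = 42, σ(42) = 96, σ(43) = 44, σ(44) = 84, σ(45) = 78, σ(46) = 72, σ(47) = 48, σ(48) = 124, σ(49) = 57, σ(50) = 93. Summing all 50 values: 2080. (Average order: Σ_{n ≤ x} σ(n) ~ (π²/12) x². For x = 50, (π²/12)·50² ≈ 2056.17.)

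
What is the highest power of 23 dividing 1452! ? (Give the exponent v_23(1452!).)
v_23(1452!) = 65

Legendre's formula: v_p(n!) = Σ_{k ≥ 1} ⌊n / p^k⌋. For p = 23, n = 1452, the terms are:
  ⌊1452/23^1⌋ = ⌊1452/23⌋ = 63
  ⌊1452/23^2⌋ = ⌊1452/529⌋ = 2
(the next term ⌊1452/23^3⌋ = 0, terminating the sum). Summing: v_23(1452!) = 63 + 2 = 65.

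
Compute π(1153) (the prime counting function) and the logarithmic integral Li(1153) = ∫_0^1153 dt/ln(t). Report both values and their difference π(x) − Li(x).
π(1153) = 191;  Li(1153) ≈ 199.53;  π(x) − Li(x) ≈ -8.53.

Direct count of primes ≤ 1153 gives π(1153) = 191. Numerical evaluation of the logarithmic integral gives Li(1153) ≈ 199.53. The difference π(x) − Li(x) ≈ -8.53 is typically negative for small/moderate x (Li(x) overestimates), though Littlewood's theorem shows this sign changes infinitely often.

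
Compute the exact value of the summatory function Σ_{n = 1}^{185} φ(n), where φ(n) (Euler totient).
Σ_{n ≤ 185} φ(n) = 10484

Compute φ(n) for each 1 ≤ n ≤ 185: φ(1) = 1, φ(2) = 1, φ(3) = 2, φ(4) = 2, φ(5) = 4, φ(6) = 2, φ(7) = 6, φ(8) = 4, φ(9) = 6, φ(10) = 4, φ(11) = 10, φ(12) = 4, φ(13) = 12, φ(14) = 6, φ(15) = 8, φ(16) = 8, φ(17) = 16, φ(18) = 6, φ(19) = 18, φ(20) = 8, φ(21) = 12, φ(22) = 10, φ(23) = 22, φ(24) = 8, φ(25) = 20, φ(26) = 12, φ(27) = 18, φ(28) = 12, φ(29) = 28, φ(30) = 8, φ(31) = 30, φ(32) = 16, φ(33) = 20, φ(34) = 16, φ(35) = 24, φ(36) = 12, φ(37) = 36, φ(38) = 18, φ(39) = 24, φ(40) = 16, φ(41) = 40, φ(42) = 12, φ(43) = 42, φ(44) = 20, φ(45) = 24, φ(46) = 22, φ(47) = 46, φ(48) = 16, φ(49) = 42, φ(50) = 20, φ(51) = 32, φ(52) = 24, φ(53) = 52, φ(54) = 18, φ(55) = 40, φ(56) = 24, φ(57) = 36, φ(58) = 28, φ(59) = 58, φ(60) = 16, φ(61) = 60, φ(62) = 30, φ(63) = 36, φ(64) = 32, φ(65) = 48, φ(66) = 20, φ(67) = 66, φ(68) = 32, φ(69) = 44, φ(70) = 24, φ(71) = 70, φ(72) = 24, φ(73) = 72, φ(74) = 36, φ(75) = 40, φ(76) = 36, φ(77) = 60, φ(78) = 24, φ(79) = 78, φ(80) = 32, φ(81) = 54, φ(82) = 40, φ(83) = 82, φ(84) = 24, φ(85) = 64, φ(86) = 42, φ(87) = 56, φ(88) = 40, φ(89) = 88, φ(90) = 24, φ(91) = 72, φ(92) = 44, φ(93) = 60, φ(94) = 46, φ(95) = 72, φ(96) = 32, φ(97) = 96, φ(98) = 42, φ(99) = 60, φ(100) = 40, φ(101) = 100, φ(102) = 32, φ(103) = 102, φ(104) = 48, φ(105) = 48, φ(106) = 52, φ(107) = 106, φ(108) = 36, φ(109) = 108, φ(110) = 40, φ(111) = 72, φ(112) = 48, φ(113) = 112, φ(114) = 36, φ(115) = 88, φ(116) = 56, φ(117) = 72, φ(118) = 58, φ(119) = 96, φ(120) = 32, φ(121) = 110, φ(122) = 60, φ(123) = 80, φ(124) = 60, φ(125) = 100, φ(126) = 36, φ(127) = 126, φ(128) = 64, φ(129) = 84, φ(130) = 48, φ(131) = 130, φ(132) = 40, φ(133) = 108, φ(134) = 66, φ(135) = 72, φ(136) = 64, φ(137) = 136, φ(138) = 44, φ(139) = 138, φ(140) = 48, φ(141) = 92, φ(142) = 70, φ(143) = 120, φ(144) = 48, φ(145) = 112, φ(146) = 72, φ(147) = 84, φ(148) = 72, φ(149) = 148, φ(150) = 40, φ(151) = 150, φ(152) = 72, φ(153) = 96, φ(154) = 60, φ(155) = 120, φ(156) = 48, φ(157) = 156, φ(158) = 78, φ(159) = 104, φ(160) = 64, φ(161) = 132, φ(162) = 54, φ(163) = 162, φ(164) = 80, φ(165) = 80, φ(166) = 82, φ(167) = 166, φ(168) = 48, φ(169) = 156, φ(170) = 64, φ(171) = 108, φ(172) = 84, φ(173) = 172, φ(174) = 56, φ(175) = 120, φ(176) = 80, φ(177) = 116, φ(178) = 88, φ(179) = 178, φ(180) = 48, φ(181) = 180, φ(182) = 72, φ(183) = 120, φ(184) = 88, φ(185) = 144. Summing all 185 values: 10484. (Average order: Σ_{n ≤ x} φ(n) ~ (3/π²) x². For x = 185, (3/π²)·185² ≈ 10403.15.)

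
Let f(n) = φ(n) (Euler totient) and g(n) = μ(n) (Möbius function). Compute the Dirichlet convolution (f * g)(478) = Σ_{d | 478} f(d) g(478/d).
(φ * μ)(478) = 0

Divisors of 478: [1, 2, 239, 478]. For each d | 478:
  d = 1: φ(1) · μ(478/1) = 1 · 1 = 1
  d = 2: φ(2) · μ(478/2) = 1 · -1 = -1
  d = 239: φ(239) · μ(478/239) = 238 · -1 = -238
  d = 478: φ(478) · μ(478/478) = 238 · 1 = 238
Summing: (φ * μ)(478) = 1 + -1 + -238 + 238 = 0.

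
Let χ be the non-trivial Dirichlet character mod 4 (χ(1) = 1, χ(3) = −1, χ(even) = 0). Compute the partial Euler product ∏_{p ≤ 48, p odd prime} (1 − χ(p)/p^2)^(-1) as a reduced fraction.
∏ = 114726379539814929565547/125247697987829760000000

The odd primes p ≤ 48 are [3, 5, 7, 11, 13, 17, 19, 23, 29, 31, 37, 41, 43, 47]. For each, χ(p) = 1 if p ≡ 1 mod 4, χ(p) = −1 if p ≡ 3 mod 4. Taking (1 − χ(p)/p^2)^(-1) = p^2/(p^2 − χ(p)): (1 − (-1)/3^2)^(-1) · (1 − (1)/5^2)^(-1) · (1 − (-1)/7^2)^(-1) · (1 − (-1)/11^2)^(-1) · (1 − (1)/13^2)^(-1) · (1 − (1)/17^2)^(-1) · (1 − (-1)/19^2)^(-1) · (1 − (-1)/23^2)^(-1) · (1 − (1)/29^2)^(-1) · (1 − (-1)/31^2)^(-1) · (1 − (1)/37^2)^(-1) · (1 − (1)/41^2)^(-1) · (1 − (-1)/43^2)^(-1) · (1 − (-1)/47^2)^(-1) = 114726379539814929565547/125247697987829760000000.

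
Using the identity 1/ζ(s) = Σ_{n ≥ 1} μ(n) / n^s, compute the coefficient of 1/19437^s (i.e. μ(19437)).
μ(19437) = 1

Factor n = 19437 = 3 · 11 · 19 · 31. μ(n) = 0 if any exponent ≥ 2 (not squarefree); otherwise μ(n) = (−1)^{ω(n)} where ω(n) is the number of distinct prime factors. Applying: μ(19437) = 1.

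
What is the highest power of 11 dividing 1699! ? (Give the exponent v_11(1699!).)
v_11(1699!) = 169

Legendre's formula: v_p(n!) = Σ_{k ≥ 1} ⌊n / p^k⌋. For p = 11, n = 1699, the terms are:
  ⌊1699/11^1⌋ = ⌊1699/11⌋ = 154
  ⌊1699/11^2⌋ = ⌊1699/121⌋ = 14
  ⌊1699/11^3⌋ = ⌊1699/1331⌋ = 1
(the next term ⌊1699/11^4⌋ = 0, terminating the sum). Summing: v_11(1699!) = 154 + 14 + 1 = 169.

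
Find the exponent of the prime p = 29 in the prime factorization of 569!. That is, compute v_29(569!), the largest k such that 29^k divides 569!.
v_29(569!) = 19

Legendre's formula: v_p(n!) = Σ_{k ≥ 1} ⌊n / p^k⌋. For p = 29, n = 569, the terms are:
  ⌊569/29^1⌋ = ⌊569/29⌋ = 19
(the next term ⌊569/29^2⌋ = 0, terminating the sum). Summing: v_29(569!) = 19 = 19.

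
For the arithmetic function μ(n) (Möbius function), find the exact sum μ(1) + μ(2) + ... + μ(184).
Σ_{n ≤ 184} μ(n) = -4

Compute μ(n) for each 1 ≤ n ≤ 184: μ(1) = 1, μ(2) = -1, μ(3) = -1, μ(4) = 0, μ(5) = -1, μ(6) = 1, μ(7) = -1, μ(8) = 0, μ(9) = 0, μ(10) = 1, μ(11) = -1, μ(12) = 0, μ(13) = -1, μ(14) = 1, μ(15) = 1, μ(16) = 0, μ(17) = -1, μ(18) = 0, μ(19) = -1, μ(20) = 0, μ(21) = 1, μ(22) = 1, μ(23) = -1, μ(24) = 0, μ(25) = 0, μ(26) = 1, μ(27) = 0, μ(28) = 0, μ(29) = -1, μ(30) = -1, μ(31) = -1, μ(32) = 0, μ(33) = 1, μ(34) = 1, μ(35) = 1, μ(36) = 0, μ(37) = -1, μ(38) = 1, μ(39) = 1, μ(40) = 0, μ(41) = -1, μ(42) = -1, μ(43) = -1, μ(44) = 0, μ(45) = 0, μ(46) = 1, μ(47) = -1, μ(48) = 0, μ(49) = 0, μ(50) = 0, μ(51) = 1, μ(52) = 0, μ(53) = -1, μ(54) = 0, μ(55) = 1, μ(56) = 0, μ(57) = 1, μ(58) = 1, μ(59) = -1, μ(60) = 0, μ(61) = -1, μ(62) = 1, μ(63) = 0, μ(64) = 0, μ(65) = 1, μ(66) = -1, μ(67) = -1, μ(68) = 0, μ(69) = 1, μ(70) = -1, μ(71) = -1, μ(72) = 0, μ(73) = -1, μ(74) = 1, μ(75) = 0, μ(76) = 0, μ(77) = 1, μ(78) = -1, μ(79) = -1, μ(80) = 0, μ(81) = 0, μ(82) = 1, μ(83) = -1, μ(84) = 0, μ(85) = 1, μ(86) = 1, μ(87) = 1, μ(88) = 0, μ(89) = -1, μ(90) = 0, μ(91) = 1, μ(92) = 0, μ(93) = 1, μ(94) = 1, μ(95) = 1, μ(96) = 0, μ(97) = -1, μ(98) = 0, μ(99) = 0, μ(100) = 0, μ(101) = -1, μ(102) = -1, μ(103) = -1, μ(104) = 0, μ(105) = -1, μ(106) = 1, μ(107) = -1, μ(108) = 0, μ(109) = -1, μ(110) = -1, μ(111) = 1, μ(112) = 0, μ(113) = -1, μ(114) = -1, μ(115) = 1, μ(116) = 0, μ(117) = 0, μ(118) = 1, μ(119) = 1, μ(120) = 0, μ(121) = 0, μ(122) = 1, μ(123) = 1, μ(124) = 0, μ(125) = 0, μ(126) = 0, μ(127) = -1, μ(128) = 0, μ(129) = 1, μ(130) = -1, μ(131) = -1, μ(132) = 0, μ(133) = 1, μ(134) = 1, μ(135) = 0, μ(136) = 0, μ(137) = -1, μ(138) = -1, μ(139) = -1, μ(140) = 0, μ(141) = 1, μ(142) = 1, μ(143) = 1, μ(144) = 0, μ(145) = 1, μ(146) = 1, μ(147) = 0, μ(148) = 0, μ(149) = -1, μ(150) = 0, μ(151) = -1, μ(152) = 0, μ(153) = 0, μ(154) = -1, μ(155) = 1, μ(156) = 0, μ(157) = -1, μ(158) = 1, μ(159) = 1, μ(160) = 0, μ(161) = 1, μ(162) = 0, μ(163) = -1, μ(164) = 0, μ(165) = -1, μ(166) = 1, μ(167) = -1, μ(168) = 0, μ(169) = 0, μ(170) = -1, μ(171) = 0, μ(172) = 0, μ(173) = -1, μ(174) = -1, μ(175) = 0, μ(176) = 0, μ(177) = 1, μ(178) = 1, μ(179) = -1, μ(180) = 0, μ(181) = -1, μ(182) = -1, μ(183) = 1, μ(184) = 0. Summing all 184 values: -4. (Mertens function M(x) = Σ_{n ≤ x} μ(n); on average M(x) should be small (PNT ⟺ M(x) = o(x)).)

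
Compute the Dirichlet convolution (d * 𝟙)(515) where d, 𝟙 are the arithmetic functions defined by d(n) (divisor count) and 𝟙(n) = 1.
(d * 𝟙)(515) = 9

Divisors of 515: [1, 5, 103, 515]. For each d | 515:
  d = 1: d(1) · 𝟙(515/1) = 1 · 1 = 1
  d = 5: d(5) · 𝟙(515/5) = 2 · 1 = 2
  d = 103: d(103) · 𝟙(515/103) = 2 · 1 = 2
  d = 515: d(515) · 𝟙(515/515) = 4 · 1 = 4
Summing: (d * 𝟙)(515) = 1 + 2 + 2 + 4 = 9.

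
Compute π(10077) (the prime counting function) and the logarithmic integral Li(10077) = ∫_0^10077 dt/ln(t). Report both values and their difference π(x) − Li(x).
π(10077) = 1236;  Li(10077) ≈ 1254.49;  π(x) − Li(x) ≈ -18.49.

Direct count of primes ≤ 10077 gives π(10077) = 1236. Numerical evaluation of the logarithmic integral gives Li(10077) ≈ 1254.49. The difference π(x) − Li(x) ≈ -18.49 is typically negative for small/moderate x (Li(x) overestimates), though Littlewood's theorem shows this sign changes infinitely often.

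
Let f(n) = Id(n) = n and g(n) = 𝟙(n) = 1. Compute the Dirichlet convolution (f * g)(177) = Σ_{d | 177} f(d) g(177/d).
(Id * 𝟙)(177) = 240

Divisors of 177: [1, 3, 59, 177]. For each d | 177:
  d = 1: Id(1) · 𝟙(177/1) = 1 · 1 = 1
  d = 3: Id(3) · 𝟙(177/3) = 3 · 1 = 3
  d = 59: Id(59) · 𝟙(177/59) = 59 · 1 = 59
  d = 177: Id(177) · 𝟙(177/177) = 177 · 1 = 177
Summing: (Id * 𝟙)(177) = 1 + 3 + 59 + 177 = 240.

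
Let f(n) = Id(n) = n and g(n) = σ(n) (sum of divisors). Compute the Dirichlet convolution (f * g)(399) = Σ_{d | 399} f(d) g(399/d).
(Id * σ)(399) = 4095

Divisors of 399: [1, 3, 7, 19, 21, 57, 133, 399]. For each d | 399:
  d = 1: Id(1) · σ(399/1) = 1 · 640 = 640
  d = 3: Id(3) · σ(399/3) = 3 · 160 = 480
  d = 7: Id(7) · σ(399/7) = 7 · 80 = 560
  d = 19: Id(19) · σ(399/19) = 19 · 32 = 608
  d = 21: Id(21) · σ(399/21) = 21 · 20 = 420
  d = 57: Id(57) · σ(399/57) = 57 · 8 = 456
  d = 133: Id(133) · σ(399/133) = 133 · 4 = 532
  d = 399: Id(399) · σ(399/399) = 399 · 1 = 399
Summing: (Id * σ)(399) = 640 + 480 + 560 + 608 + 420 + 456 + 532 + 399 = 4095.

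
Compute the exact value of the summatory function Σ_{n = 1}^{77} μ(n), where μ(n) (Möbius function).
Σ_{n ≤ 77} μ(n) = -2

Compute μ(n) for each 1 ≤ n ≤ 77: μ(1) = 1, μ(2) = -1, μ(3) = -1, μ(4) = 0, μ(5) = -1, μ(6) = 1, μ(7) = -1, μ(8) = 0, μ(9) = 0, μ(10) = 1, μ(11) = -1, μ(12) = 0, μ(13) = -1, μ(14) = 1, μ(15) = 1, μ(16) = 0, μ(17) = -1, μ(18) = 0, μ(19) = -1, μ(20) = 0, μ(21) = 1, μ(22) = 1, μ(23) = -1, μ(24) = 0, μ(25) = 0, μ(26) = 1, μ(27) = 0, μ(28) = 0, μ(29) = -1, μ(30) = -1, μ(31) = -1, μ(32) = 0, μ(33) = 1, μ(34) = 1, μ(35) = 1, μ(36) = 0, μ(37) = -1, μ(38) = 1, μ(39) = 1, μ(40) = 0, μ(41) = -1, μ(42) = -1, μ(43) = -1, μ(44) = 0, μ(45) = 0, μ(46) = 1, μ(47) = -1, μ(48) = 0, μ(49) = 0, μ(50) = 0, μ(51) = 1, μ(52) = 0, μ(53) = -1, μ(54) = 0, μ(55) = 1, μ(56) = 0, μ(57) = 1, μ(58) = 1, μ(59) = -1, μ(60) = 0, μ(61) = -1, μ(62) = 1, μ(63) = 0, μ(64) = 0, μ(65) = 1, μ(66) = -1, μ(67) = -1, μ(68) = 0, μ(69) = 1, μ(70) = -1, μ(71) = -1, μ(72) = 0, μ(73) = -1, μ(74) = 1, μ(75) = 0, μ(76) = 0, μ(77) = 1. Summing all 77 values: -2. (Mertens function M(x) = Σ_{n ≤ x} μ(n); on average M(x) should be small (PNT ⟺ M(x) = o(x)).)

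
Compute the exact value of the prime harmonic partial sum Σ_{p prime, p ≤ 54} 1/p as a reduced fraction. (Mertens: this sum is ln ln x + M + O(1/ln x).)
Σ 1/p = 54766551458687142251/32589158477190044730

π(54) = 16, so the primes ≤ 54 are [2, 3, 5, 7, 11, 13, 17, 19, 23, 29, 31, 37, 41, 43, 47, 53]. Summing 1/p over these primes: 54766551458687142251/32589158477190044730 ≈ 1.6805. Mertens estimate ln ln(54) + 0.2615 ≈ 1.6450.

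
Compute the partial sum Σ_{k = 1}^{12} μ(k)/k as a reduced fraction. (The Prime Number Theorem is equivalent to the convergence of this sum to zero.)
Σ μ(k)/k = -1/2310

Values of μ(k) for 1 ≤ k ≤ 12: μ(1) = 1, μ(2) = -1, μ(3) = -1, μ(5) = -1, μ(6) = 1, μ(7) = -1, μ(10) = 1, μ(11) = -1, with μ = 0 on non-squarefree integers. Summing μ(k)/k for k where μ(k) ≠ 0 gives -1/2310 ≈ -0.0004. (PNT ⟺ this sum → 0 as n → ∞.)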